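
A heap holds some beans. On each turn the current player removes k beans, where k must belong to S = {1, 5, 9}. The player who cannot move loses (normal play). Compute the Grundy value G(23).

n :  0  1  2  3  4  5  6  7  8  9 10 11 12 13 14 15 16 17 18 19 20 21 22 23
G :  0  1  0  1  0  1  0  1  0  1  0  1  0  1  0  1  0  1  0  1  0  1  0  1

1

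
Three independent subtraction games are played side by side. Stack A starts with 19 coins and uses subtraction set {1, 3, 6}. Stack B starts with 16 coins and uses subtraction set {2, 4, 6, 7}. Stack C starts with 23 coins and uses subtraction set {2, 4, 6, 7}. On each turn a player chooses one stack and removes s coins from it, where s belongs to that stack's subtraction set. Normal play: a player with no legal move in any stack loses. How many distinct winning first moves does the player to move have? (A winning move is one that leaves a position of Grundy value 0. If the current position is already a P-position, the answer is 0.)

0

Stack A, S = {1, 3, 6}:
n :  0  1  2  3  4  5  6  7  8  9 10 11 12 13 14 15 16 17 18 19
G :  0  1  0  1  0  1  2  3  2  0  1  0  1  0  1  2  3  2  0  1
G_A(19) = 1.
Stack B, S = {2, 4, 6, 7}:
G(0) = 0
G(1) = mex{} = 0
G(2) = mex{0} = 1
G(3) = mex{0} = 1
G(4) = mex{1,0} = 2
G(5) = mex{1,0} = 2
G(6) = mex{2,1,0} = 3
G(7) = mex{2,1,0,0} = 3
G(8) = mex{3,2,1,0} = 4
G(9) = mex{3,2,1,1} = 0
G(10) = mex{4,3,2,1} = 0
G(11) = mex{0,3,2,2} = 1
G(12) = mex{0,4,3,2} = 1
G(13) = mex{1,0,3,3} = 2
G(14) = mex{1,0,4,3} = 2
G(15) = mex{2,1,0,4} = 3
G(16) = mex{2,1,0,0} = 3
G_B(16) = 3.
Stack C, S = {2, 4, 6, 7}:
n :  0  1  2  3  4  5  6  7  8  9 10 11 12 13 14 15 16 17 18 19 20 21 22 23
G :  0  0  1  1  2  2  3  3  4  0  0  1  1  2  2  3  3  4  0  0  1  1  2  2
G_C(23) = 2.
Combined Grundy value = 1 ⊕ 3 ⊕ 2 = 0.
A winning move leaves total XOR = 0, i.e. changes one component's Grundy value g to g ⊕ X where X is the current total.
Stack A: target g' = 1⊕0 = 1, but every legal move changes the Grundy value (mex property), so 0 moves.
Stack B: target g' = 3⊕0 = 3, but every legal move changes the Grundy value (mex property), so 0 moves.
Stack C: target g' = 2⊕0 = 2, but every legal move changes the Grundy value (mex property), so 0 moves.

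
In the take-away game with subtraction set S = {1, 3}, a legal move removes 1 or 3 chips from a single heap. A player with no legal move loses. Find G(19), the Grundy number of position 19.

n :  0  1  2  3  4  5  6  7  8  9 10 11 12 13 14 15 16 17 18 19
G :  0  1  0  1  0  1  0  1  0  1  0  1  0  1  0  1  0  1  0  1

1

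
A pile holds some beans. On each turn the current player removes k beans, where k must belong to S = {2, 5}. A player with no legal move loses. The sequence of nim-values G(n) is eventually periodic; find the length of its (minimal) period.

n :  0  1  2  3  4  5  6  7  8  9 10 11 12 13 14 15
G :  0  0  1  1  0  2  1  0  0  1  1  0  2  1  0  0
G(n+7) = G(n) holds for n = 0,…,4 (a full window of length max(S) = 5), so the sequence is purely periodic with period 7.

7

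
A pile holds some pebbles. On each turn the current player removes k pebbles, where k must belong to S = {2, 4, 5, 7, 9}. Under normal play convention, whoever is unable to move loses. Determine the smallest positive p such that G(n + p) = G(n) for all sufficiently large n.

n :  0  1  2  3  4  5  6  7  8  9 10 11 12 13 14 15 16 17 18 19 20 21 22 23
G :  0  0  1  1  2  2  3  3  4  4  5  0  0  1  1  2  2  3  3  4  4  5  0  0
G(n+11) = G(n) holds for n = 0,…,8 (a full window of length max(S) = 9), so the sequence is purely periodic with period 11.

11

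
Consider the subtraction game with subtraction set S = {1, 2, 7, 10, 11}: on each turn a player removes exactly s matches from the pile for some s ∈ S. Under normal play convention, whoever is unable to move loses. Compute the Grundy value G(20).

2

n :  0  1  2  3  4  5  6  7  8  9 10 11 12 13 14 15 16 17 18 19 20
G :  0  1  2  0  1  2  0  1  2  0  1  2  0  1  2  0  1  2  0  1  2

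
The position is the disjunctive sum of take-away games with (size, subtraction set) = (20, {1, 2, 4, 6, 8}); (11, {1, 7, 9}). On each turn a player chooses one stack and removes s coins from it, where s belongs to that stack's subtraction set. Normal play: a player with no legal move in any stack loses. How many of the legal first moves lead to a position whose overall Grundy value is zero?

Stack A, S = {1, 2, 4, 6, 8}:
n :  0  1  2  3  4  5  6  7  8  9 10 11 12 13 14 15 16 17 18 19 20
G :  0  1  2  0  1  2  3  4  5  3  0  1  2  0  1  2  3  4  5  3  0
G_A(20) = 0.
Stack B, S = {1, 7, 9}:
n :  0  1  2  3  4  5  6  7  8  9 10 11
G :  0  1  0  1  0  1  0  1  0  1  0  1
G_B(11) = 1.
Combined Grundy value = 0 ⊕ 1 = 1.
A winning move leaves total XOR = 0, i.e. changes one component's Grundy value g to g ⊕ X where X is the current total.
Stack A: need g' = 0⊕1 = 1. Options: 20−1→G=3, 20−2→G=5, 20−4→G=3, 20−6→G=1, 20−8→G=2. Hits: 1.
Stack B: need g' = 1⊕1 = 0. Options: 11−1→G=0, 11−7→G=0, 11−9→G=0. Hits: 3.

4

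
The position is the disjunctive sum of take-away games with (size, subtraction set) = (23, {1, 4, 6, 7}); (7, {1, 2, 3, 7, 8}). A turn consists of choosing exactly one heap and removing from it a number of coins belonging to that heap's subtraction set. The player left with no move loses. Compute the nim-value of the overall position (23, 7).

Heap A, S = {1, 4, 6, 7}:
G(0) = 0
G(1) = mex{0} = 1
G(2) = mex{1} = 0
G(3) = mex{0} = 1
G(4) = mex{1,0} = 2
G(5) = mex{2,1} = 0
G(6) = mex{0,0,0} = 1
G(7) = mex{1,1,1,0} = 2
G(8) = mex{2,2,0,1} = 3
G(9) = mex{3,0,1,0} = 2
G(10) = mex{2,1,2,1} = 0
G(11) = mex{0,2,0,2} = 1
G(12) = mex{1,3,1,0} = 2
G(13) = mex{2,2,2,1} = 0
G(14) = mex{0,0,3,2} = 1
G(15) = mex{1,1,2,3} = 0
G(16) = mex{0,2,0,2} = 1
G(17) = mex{1,0,1,0} = 2
G(18) = mex{2,1,2,1} = 0
G(19) = mex{0,0,0,2} = 1
G(20) = mex{1,1,1,0} = 2
G(21) = mex{2,2,0,1} = 3
G(22) = mex{3,0,1,0} = 2
G(23) = mex{2,1,2,1} = 0
G_A(23) = 0.
Heap B, S = {1, 2, 3, 7, 8}:
G(0) = 0
G(1) = mex{0} = 1
G(2) = mex{1,0} = 2
G(3) = mex{2,1,0} = 3
G(4) = mex{3,2,1} = 0
G(5) = mex{0,3,2} = 1
G(6) = mex{1,0,3} = 2
G(7) = mex{2,1,0,0} = 3
G_B(7) = 3.
Combined Grundy value = 0 ⊕ 3 = 3.

3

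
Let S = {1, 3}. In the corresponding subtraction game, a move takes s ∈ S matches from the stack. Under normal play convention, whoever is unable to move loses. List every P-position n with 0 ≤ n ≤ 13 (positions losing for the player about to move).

G(0) = 0
G(1) = mex{0} = 1
G(2) = mex{1} = 0
G(3) = mex{0,0} = 1
G(4) = mex{1,1} = 0
G(5) = mex{0,0} = 1
G(6) = mex{1,1} = 0
G(7) = mex{0,0} = 1
G(8) = mex{1,1} = 0
G(9) = mex{0,0} = 1
G(10) = mex{1,1} = 0
G(11) = mex{0,0} = 1
G(12) = mex{1,1} = 0
G(13) = mex{0,0} = 1
P-positions are exactly the n with G(n) = 0.

0, 2, 4, 6, 8, 10, 12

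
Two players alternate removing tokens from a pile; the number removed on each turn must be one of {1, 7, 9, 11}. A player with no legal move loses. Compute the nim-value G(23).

n :  0  1  2  3  4  5  6  7  8  9 10 11 12 13 14 15 16 17 18 19 20 21 22 23
G :  0  1  0  1  0  1  0  1  0  1  0  1  0  1  0  1  0  1  0  1  0  1  0  1

1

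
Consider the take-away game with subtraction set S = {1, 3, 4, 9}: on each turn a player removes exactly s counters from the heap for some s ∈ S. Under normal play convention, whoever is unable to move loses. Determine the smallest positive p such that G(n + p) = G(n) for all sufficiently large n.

G(0) = 0
G(1) = mex{0} = 1
G(2) = mex{1} = 0
G(3) = mex{0,0} = 1
G(4) = mex{1,1,0} = 2
G(5) = mex{2,0,1} = 3
G(6) = mex{3,1,0} = 2
G(7) = mex{2,2,1} = 0
G(8) = mex{0,3,2} = 1
G(9) = mex{1,2,3,0} = 4
G(10) = mex{4,0,2,1} = 3
G(11) = mex{3,1,0,0} = 2
G(12) = mex{2,4,1,1} = 0
G(13) = mex{0,3,4,2} = 1
G(14) = mex{1,2,3,3} = 0
G(15) = mex{0,0,2,2} = 1
G(16) = mex{1,1,0,0} = 2
G(17) = mex{2,0,1,1} = 3
G(18) = mex{3,1,0,4} = 2
G(19) = mex{2,2,1,3} = 0
G(20) = mex{0,3,2,2} = 1
G(21) = mex{1,2,3,0} = 4
G(22) = mex{4,0,2,1} = 3
G(23) = mex{3,1,0,0} = 2
G(24) = mex{2,4,1,1} = 0
G(25) = mex{0,3,4,2} = 1
G(n+12) = G(n) holds for n = 0,…,8 (a full window of length max(S) = 9), so the sequence is purely periodic with period 12.

12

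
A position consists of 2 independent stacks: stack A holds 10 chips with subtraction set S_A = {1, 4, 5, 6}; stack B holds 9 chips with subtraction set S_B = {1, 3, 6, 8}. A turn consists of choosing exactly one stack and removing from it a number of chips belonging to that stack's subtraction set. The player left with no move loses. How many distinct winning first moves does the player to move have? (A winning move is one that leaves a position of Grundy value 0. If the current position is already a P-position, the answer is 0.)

3

Stack A, S = {1, 4, 5, 6}:
G(0) = 0
G(1) = mex{0} = 1
G(2) = mex{1} = 0
G(3) = mex{0} = 1
G(4) = mex{1,0} = 2
G(5) = mex{2,1,0} = 3
G(6) = mex{3,0,1,0} = 2
G(7) = mex{2,1,0,1} = 3
G(8) = mex{3,2,1,0} = 4
G(9) = mex{4,3,2,1} = 0
G(10) = mex{0,2,3,2} = 1
G_A(10) = 1.
Stack B, S = {1, 3, 6, 8}:
n : 0 1 2 3 4 5 6 7 8 9
G : 0 1 0 1 0 1 2 3 2 0
G_B(9) = 0.
Combined Grundy value = 1 ⊕ 0 = 1.
A winning move leaves total XOR = 0, i.e. changes one component's Grundy value g to g ⊕ X where X is the current total.
Stack A: need g' = 1⊕1 = 0. Options: 10−1→G=0, 10−4→G=2, 10−5→G=3, 10−6→G=2. Hits: 1.
Stack B: need g' = 0⊕1 = 1. Options: 9−1→G=2, 9−3→G=2, 9−6→G=1, 9−8→G=1. Hits: 2.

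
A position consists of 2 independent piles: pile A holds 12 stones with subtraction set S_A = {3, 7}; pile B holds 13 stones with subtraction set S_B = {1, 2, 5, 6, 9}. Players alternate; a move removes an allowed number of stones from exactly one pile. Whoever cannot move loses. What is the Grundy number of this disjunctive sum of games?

Pile A, S = {3, 7}:
n :  0  1  2  3  4  5  6  7  8  9 10 11 12
G :  0  0  0  1  1  1  0  2  2  1  0  0  0
G_A(12) = 0.
Pile B, S = {1, 2, 5, 6, 9}:
n :  0  1  2  3  4  5  6  7  8  9 10 11 12 13
G :  0  1  2  0  1  2  3  0  1  2  0  1  2  3
G_B(13) = 3.
Combined Grundy value = 0 ⊕ 3 = 3.

3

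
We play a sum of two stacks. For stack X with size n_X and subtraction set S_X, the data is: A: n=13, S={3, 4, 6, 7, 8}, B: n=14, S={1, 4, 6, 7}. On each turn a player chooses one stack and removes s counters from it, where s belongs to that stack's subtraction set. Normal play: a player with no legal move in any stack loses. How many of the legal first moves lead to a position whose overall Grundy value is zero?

3

Stack A, S = {3, 4, 6, 7, 8}:
G(0) = 0
G(1) = mex{} = 0
G(2) = mex{} = 0
G(3) = mex{0} = 1
G(4) = mex{0,0} = 1
G(5) = mex{0,0} = 1
G(6) = mex{1,0,0} = 2
G(7) = mex{1,1,0,0} = 2
G(8) = mex{1,1,0,0,0} = 2
G(9) = mex{2,1,1,0,0} = 3
G(10) = mex{2,2,1,1,0} = 3
G(11) = mex{2,2,1,1,1} = 0
G(12) = mex{3,2,2,1,1} = 0
G(13) = mex{3,3,2,2,1} = 0
G_A(13) = 0.
Stack B, S = {1, 4, 6, 7}:
n :  0  1  2  3  4  5  6  7  8  9 10 11 12 13 14
G :  0  1  0  1  2  0  1  2  3  2  0  1  2  0  1
G_B(14) = 1.
Combined Grundy value = 0 ⊕ 1 = 1.
A winning move leaves total XOR = 0, i.e. changes one component's Grundy value g to g ⊕ X where X is the current total.
Stack A: need g' = 0⊕1 = 1. Options: 13−3→G=3, 13−4→G=3, 13−6→G=2, 13−7→G=2, 13−8→G=1. Hits: 1.
Stack B: need g' = 1⊕1 = 0. Options: 14−1→G=0, 14−4→G=0, 14−6→G=3, 14−7→G=2. Hits: 2.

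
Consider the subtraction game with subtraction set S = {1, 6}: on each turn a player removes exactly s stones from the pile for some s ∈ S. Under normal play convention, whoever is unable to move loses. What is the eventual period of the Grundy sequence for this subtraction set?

G(0) = 0
G(1) = mex{0} = 1
G(2) = mex{1} = 0
G(3) = mex{0} = 1
G(4) = mex{1} = 0
G(5) = mex{0} = 1
G(6) = mex{1,0} = 2
G(7) = mex{2,1} = 0
G(8) = mex{0,0} = 1
G(9) = mex{1,1} = 0
G(10) = mex{0,0} = 1
G(11) = mex{1,1} = 0
G(12) = mex{0,2} = 1
G(13) = mex{1,0} = 2
G(14) = mex{2,1} = 0
G(15) = mex{0,0} = 1
G(n+7) = G(n) holds for n = 0,…,5 (a full window of length max(S) = 6), so the sequence is purely periodic with period 7.

7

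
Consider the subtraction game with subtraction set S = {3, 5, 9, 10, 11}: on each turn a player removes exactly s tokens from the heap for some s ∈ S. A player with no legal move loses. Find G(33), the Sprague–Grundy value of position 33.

1

n :  0  1  2  3  4  5  6  7  8  9 10 11 12 13 14 15 16 17 18 19 20 21 22 23 24 25 26 27 28 29 30 31 32 33
G :  0  0  0  1  1  1  2  2  0  3  3  1  4  2  0  0  0  1  1  1  2  2  0  3  3  1  4  2  0  0  0  1  1  1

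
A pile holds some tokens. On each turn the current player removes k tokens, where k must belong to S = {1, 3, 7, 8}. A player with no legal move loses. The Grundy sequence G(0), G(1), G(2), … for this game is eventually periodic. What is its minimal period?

n :  0  1  2  3  4  5  6  7  8  9 10 11 12 13 14 15 16 17 18 19 20 21 22 23 24 25 26 27 28 29 30 31
G :  0  1  0  1  0  1  0  1  2  3  2  3  2  3  2  0  1  0  1  0  1  0  1  2  3  2  3  2  3  2  0  1
G(n+15) = G(n) holds for n = 0,…,7 (a full window of length max(S) = 8), so the sequence is purely periodic with period 15.

15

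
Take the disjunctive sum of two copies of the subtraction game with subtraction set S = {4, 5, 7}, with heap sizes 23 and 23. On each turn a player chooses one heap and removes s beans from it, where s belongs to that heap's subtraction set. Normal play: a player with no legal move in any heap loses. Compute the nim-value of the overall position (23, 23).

0

All heaps use S = {4, 5, 7}:
G(0) = 0
G(1) = mex{} = 0
G(2) = mex{} = 0
G(3) = mex{} = 0
G(4) = mex{0} = 1
G(5) = mex{0,0} = 1
G(6) = mex{0,0} = 1
G(7) = mex{0,0,0} = 1
G(8) = mex{1,0,0} = 2
G(9) = mex{1,1,0} = 2
G(10) = mex{1,1,0} = 2
G(11) = mex{1,1,1} = 0
G(12) = mex{2,1,1} = 0
G(13) = mex{2,2,1} = 0
G(14) = mex{2,2,1} = 0
G(15) = mex{0,2,2} = 1
G(16) = mex{0,0,2} = 1
G(17) = mex{0,0,2} = 1
G(18) = mex{0,0,0} = 1
G(19) = mex{1,0,0} = 2
G(20) = mex{1,1,0} = 2
G(21) = mex{1,1,0} = 2
G(22) = mex{1,1,1} = 0
G(23) = mex{2,1,1} = 0
Heap A: G(23) = 0.
Heap B: G(23) = 0.
Combined Grundy value = 0 ⊕ 0 = 0.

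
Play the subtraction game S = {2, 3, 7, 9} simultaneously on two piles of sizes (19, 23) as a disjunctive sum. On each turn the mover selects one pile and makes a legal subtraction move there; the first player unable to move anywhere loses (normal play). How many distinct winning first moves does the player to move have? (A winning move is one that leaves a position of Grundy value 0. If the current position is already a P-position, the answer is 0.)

All piles use S = {2, 3, 7, 9}:
G(0) = 0
G(1) = mex{} = 0
G(2) = mex{0} = 1
G(3) = mex{0,0} = 1
G(4) = mex{1,0} = 2
G(5) = mex{1,1} = 0
G(6) = mex{2,1} = 0
G(7) = mex{0,2,0} = 1
G(8) = mex{0,0,0} = 1
G(9) = mex{1,0,1,0} = 2
G(10) = mex{1,1,1,0} = 2
G(11) = mex{2,1,2,1} = 0
G(12) = mex{2,2,0,1} = 3
G(13) = mex{0,2,0,2} = 1
G(14) = mex{3,0,1,0} = 2
G(15) = mex{1,3,1,0} = 2
G(16) = mex{2,1,2,1} = 0
G(17) = mex{2,2,2,1} = 0
G(18) = mex{0,2,0,2} = 1
G(19) = mex{0,0,3,2} = 1
G(20) = mex{1,0,1,0} = 2
G(21) = mex{1,1,2,3} = 0
G(22) = mex{2,1,2,1} = 0
G(23) = mex{0,2,0,2} = 1
Pile A: G(19) = 1.
Pile B: G(23) = 1.
Combined Grundy value = 1 ⊕ 1 = 0.
A winning move leaves total XOR = 0, i.e. changes one component's Grundy value g to g ⊕ X where X is the current total.
Pile A: target g' = 1⊕0 = 1, but every legal move changes the Grundy value (mex property), so 0 moves.
Pile B: target g' = 1⊕0 = 1, but every legal move changes the Grundy value (mex property), so 0 moves.

0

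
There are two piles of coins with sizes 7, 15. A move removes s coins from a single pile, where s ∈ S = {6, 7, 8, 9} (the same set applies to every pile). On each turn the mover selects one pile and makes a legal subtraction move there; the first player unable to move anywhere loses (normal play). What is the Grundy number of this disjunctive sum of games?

1

All piles use S = {6, 7, 8, 9}:
n :  0  1  2  3  4  5  6  7  8  9 10 11 12 13 14 15
G :  0  0  0  0  0  0  1  1  1  1  1  1  2  2  2  0
Pile A: G(7) = 1.
Pile B: G(15) = 0.
Combined Grundy value = 1 ⊕ 0 = 1.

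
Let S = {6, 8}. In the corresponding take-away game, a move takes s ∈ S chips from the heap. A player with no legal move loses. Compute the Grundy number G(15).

0

n :  0  1  2  3  4  5  6  7  8  9 10 11 12 13 14 15
G :  0  0  0  0  0  0  1  1  1  1  1  1  2  2  0  0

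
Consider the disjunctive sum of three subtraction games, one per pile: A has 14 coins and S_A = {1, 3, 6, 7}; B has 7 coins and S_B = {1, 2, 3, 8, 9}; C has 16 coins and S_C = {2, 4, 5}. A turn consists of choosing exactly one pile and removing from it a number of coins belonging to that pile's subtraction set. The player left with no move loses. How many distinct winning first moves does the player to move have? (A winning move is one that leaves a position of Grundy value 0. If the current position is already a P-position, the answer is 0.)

2

Pile A, S = {1, 3, 6, 7}:
n :  0  1  2  3  4  5  6  7  8  9 10 11 12 13 14
G :  0  1  0  1  0  1  2  3  2  3  2  3  0  1  0
G_A(14) = 0.
Pile B, S = {1, 2, 3, 8, 9}:
G(0) = 0
G(1) = mex{0} = 1
G(2) = mex{1,0} = 2
G(3) = mex{2,1,0} = 3
G(4) = mex{3,2,1} = 0
G(5) = mex{0,3,2} = 1
G(6) = mex{1,0,3} = 2
G(7) = mex{2,1,0} = 3
G_B(7) = 3.
Pile C, S = {2, 4, 5}:
G(0) = 0
G(1) = mex{} = 0
G(2) = mex{0} = 1
G(3) = mex{0} = 1
G(4) = mex{1,0} = 2
G(5) = mex{1,0,0} = 2
G(6) = mex{2,1,0} = 3
G(7) = mex{2,1,1} = 0
G(8) = mex{3,2,1} = 0
G(9) = mex{0,2,2} = 1
G(10) = mex{0,3,2} = 1
G(11) = mex{1,0,3} = 2
G(12) = mex{1,0,0} = 2
G(13) = mex{2,1,0} = 3
G(14) = mex{2,1,1} = 0
G(15) = mex{3,2,1} = 0
G(16) = mex{0,2,2} = 1
G_C(16) = 1.
Combined Grundy value = 0 ⊕ 3 ⊕ 1 = 2.
A winning move leaves total XOR = 0, i.e. changes one component's Grundy value g to g ⊕ X where X is the current total.
Pile A: need g' = 0⊕2 = 2. Options: 14−1→G=1, 14−3→G=3, 14−6→G=2, 14−7→G=3. Hits: 1.
Pile B: need g' = 3⊕2 = 1. Options: 7−1→G=2, 7−2→G=1, 7−3→G=0. Hits: 1.
Pile C: need g' = 1⊕2 = 3. Options: 16−2→G=0, 16−4→G=2, 16−5→G=2. Hits: 0.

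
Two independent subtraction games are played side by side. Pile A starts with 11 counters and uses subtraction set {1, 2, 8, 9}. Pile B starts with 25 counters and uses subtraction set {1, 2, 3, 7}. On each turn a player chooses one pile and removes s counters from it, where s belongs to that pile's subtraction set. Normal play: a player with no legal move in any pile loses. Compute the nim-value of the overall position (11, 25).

Pile A, S = {1, 2, 8, 9}:
G(0) = 0
G(1) = mex{0} = 1
G(2) = mex{1,0} = 2
G(3) = mex{2,1} = 0
G(4) = mex{0,2} = 1
G(5) = mex{1,0} = 2
G(6) = mex{2,1} = 0
G(7) = mex{0,2} = 1
G(8) = mex{1,0,0} = 2
G(9) = mex{2,1,1,0} = 3
G(10) = mex{3,2,2,1} = 0
G(11) = mex{0,3,0,2} = 1
G_A(11) = 1.
Pile B, S = {1, 2, 3, 7}:
G(0) = 0
G(1) = mex{0} = 1
G(2) = mex{1,0} = 2
G(3) = mex{2,1,0} = 3
G(4) = mex{3,2,1} = 0
G(5) = mex{0,3,2} = 1
G(6) = mex{1,0,3} = 2
G(7) = mex{2,1,0,0} = 3
G(8) = mex{3,2,1,1} = 0
G(9) = mex{0,3,2,2} = 1
G(10) = mex{1,0,3,3} = 2
G(11) = mex{2,1,0,0} = 3
G(12) = mex{3,2,1,1} = 0
G(13) = mex{0,3,2,2} = 1
G(14) = mex{1,0,3,3} = 2
G(15) = mex{2,1,0,0} = 3
G(16) = mex{3,2,1,1} = 0
G(17) = mex{0,3,2,2} = 1
G(18) = mex{1,0,3,3} = 2
G(19) = mex{2,1,0,0} = 3
G(20) = mex{3,2,1,1} = 0
G(21) = mex{0,3,2,2} = 1
G(22) = mex{1,0,3,3} = 2
G(23) = mex{2,1,0,0} = 3
G(24) = mex{3,2,1,1} = 0
G(25) = mex{0,3,2,2} = 1
G_B(25) = 1.
Combined Grundy value = 1 ⊕ 1 = 0.

0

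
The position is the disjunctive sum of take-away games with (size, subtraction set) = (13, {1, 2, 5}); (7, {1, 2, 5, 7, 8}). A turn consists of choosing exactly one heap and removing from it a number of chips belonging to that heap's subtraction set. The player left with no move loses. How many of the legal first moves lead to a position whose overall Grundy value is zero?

Heap A, S = {1, 2, 5}:
n :  0  1  2  3  4  5  6  7  8  9 10 11 12 13
G :  0  1  2  0  1  2  0  1  2  0  1  2  0  1
G_A(13) = 1.
Heap B, S = {1, 2, 5, 7, 8}:
n : 0 1 2 3 4 5 6 7
G : 0 1 2 0 1 2 0 1
G_B(7) = 1.
Combined Grundy value = 1 ⊕ 1 = 0.
A winning move leaves total XOR = 0, i.e. changes one component's Grundy value g to g ⊕ X where X is the current total.
Heap A: target g' = 1⊕0 = 1, but every legal move changes the Grundy value (mex property), so 0 moves.
Heap B: target g' = 1⊕0 = 1, but every legal move changes the Grundy value (mex property), so 0 moves.

0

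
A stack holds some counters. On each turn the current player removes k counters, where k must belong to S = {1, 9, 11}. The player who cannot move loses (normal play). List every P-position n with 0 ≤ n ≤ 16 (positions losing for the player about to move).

0, 2, 4, 6, 8, 10, 12, 14, 16

G(0) = 0
G(1) = mex{0} = 1
G(2) = mex{1} = 0
G(3) = mex{0} = 1
G(4) = mex{1} = 0
G(5) = mex{0} = 1
G(6) = mex{1} = 0
G(7) = mex{0} = 1
G(8) = mex{1} = 0
G(9) = mex{0,0} = 1
G(10) = mex{1,1} = 0
G(11) = mex{0,0,0} = 1
G(12) = mex{1,1,1} = 0
G(13) = mex{0,0,0} = 1
G(14) = mex{1,1,1} = 0
G(15) = mex{0,0,0} = 1
G(16) = mex{1,1,1} = 0
P-positions are exactly the n with G(n) = 0.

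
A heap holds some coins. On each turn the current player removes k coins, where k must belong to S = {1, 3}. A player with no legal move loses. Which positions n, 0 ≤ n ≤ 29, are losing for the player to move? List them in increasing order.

0, 2, 4, 6, 8, 10, 12, 14, 16, 18, 20, 22, 24, 26, 28

n :  0  1  2  3  4  5  6  7  8  9 10 11 12 13 14 15 16 17 18 19 20 21 22 23 24 25 26 27 28 29
G :  0  1  0  1  0  1  0  1  0  1  0  1  0  1  0  1  0  1  0  1  0  1  0  1  0  1  0  1  0  1
P-positions are exactly the n with G(n) = 0.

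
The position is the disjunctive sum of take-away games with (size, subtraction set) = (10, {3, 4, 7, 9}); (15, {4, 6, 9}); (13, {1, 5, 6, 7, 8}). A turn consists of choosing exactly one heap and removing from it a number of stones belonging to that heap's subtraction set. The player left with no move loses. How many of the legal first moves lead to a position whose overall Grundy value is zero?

2

Heap A, S = {3, 4, 7, 9}:
G(0) = 0
G(1) = mex{} = 0
G(2) = mex{} = 0
G(3) = mex{0} = 1
G(4) = mex{0,0} = 1
G(5) = mex{0,0} = 1
G(6) = mex{1,0} = 2
G(7) = mex{1,1,0} = 2
G(8) = mex{1,1,0} = 2
G(9) = mex{2,1,0,0} = 3
G(10) = mex{2,2,1,0} = 3
G_A(10) = 3.
Heap B, S = {4, 6, 9}:
n :  0  1  2  3  4  5  6  7  8  9 10 11 12 13 14 15
G :  0  0  0  0  1  1  1  1  2  2  2  2  3  0  0  0
G_B(15) = 0.
Heap C, S = {1, 5, 6, 7, 8}:
G(0) = 0
G(1) = mex{0} = 1
G(2) = mex{1} = 0
G(3) = mex{0} = 1
G(4) = mex{1} = 0
G(5) = mex{0,0} = 1
G(6) = mex{1,1,0} = 2
G(7) = mex{2,0,1,0} = 3
G(8) = mex{3,1,0,1,0} = 2
G(9) = mex{2,0,1,0,1} = 3
G(10) = mex{3,1,0,1,0} = 2
G(11) = mex{2,2,1,0,1} = 3
G(12) = mex{3,3,2,1,0} = 4
G(13) = mex{4,2,3,2,1} = 0
G_C(13) = 0.
Combined Grundy value = 3 ⊕ 0 ⊕ 0 = 3.
A winning move leaves total XOR = 0, i.e. changes one component's Grundy value g to g ⊕ X where X is the current total.
Heap A: need g' = 3⊕3 = 0. Options: 10−3→G=2, 10−4→G=2, 10−7→G=1, 10−9→G=0. Hits: 1.
Heap B: need g' = 0⊕3 = 3. Options: 15−4→G=2, 15−6→G=2, 15−9→G=1. Hits: 0.
Heap C: need g' = 0⊕3 = 3. Options: 13−1→G=4, 13−5→G=2, 13−6→G=3, 13−7→G=2, 13−8→G=1. Hits: 1.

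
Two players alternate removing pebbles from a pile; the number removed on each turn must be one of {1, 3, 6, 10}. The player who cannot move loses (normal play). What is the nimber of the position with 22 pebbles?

G(0) = 0
G(1) = mex{0} = 1
G(2) = mex{1} = 0
G(3) = mex{0,0} = 1
G(4) = mex{1,1} = 0
G(5) = mex{0,0} = 1
G(6) = mex{1,1,0} = 2
G(7) = mex{2,0,1} = 3
G(8) = mex{3,1,0} = 2
G(9) = mex{2,2,1} = 0
G(10) = mex{0,3,0,0} = 1
G(11) = mex{1,2,1,1} = 0
G(12) = mex{0,0,2,0} = 1
G(13) = mex{1,1,3,1} = 0
G(14) = mex{0,0,2,0} = 1
G(15) = mex{1,1,0,1} = 2
G(16) = mex{2,0,1,2} = 3
G(17) = mex{3,1,0,3} = 2
G(18) = mex{2,2,1,2} = 0
G(19) = mex{0,3,0,0} = 1
G(20) = mex{1,2,1,1} = 0
G(21) = mex{0,0,2,0} = 1
G(22) = mex{1,1,3,1} = 0

0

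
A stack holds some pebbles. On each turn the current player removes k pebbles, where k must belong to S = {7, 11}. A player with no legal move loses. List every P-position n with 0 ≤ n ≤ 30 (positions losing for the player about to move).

0, 1, 2, 3, 4, 5, 6, 18, 19, 20, 21, 22, 23, 24

n :  0  1  2  3  4  5  6  7  8  9 10 11 12 13 14 15 16 17 18 19 20 21 22 23 24 25 26 27 28 29 30
G :  0  0  0  0  0  0  0  1  1  1  1  1  1  1  2  2  2  2  0  0  0  0  0  0  0  1  1  1  1  1  1
P-positions are exactly the n with G(n) = 0.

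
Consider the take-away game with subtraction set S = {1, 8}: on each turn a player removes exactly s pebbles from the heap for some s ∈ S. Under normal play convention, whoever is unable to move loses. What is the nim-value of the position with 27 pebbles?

n :  0  1  2  3  4  5  6  7  8  9 10 11 12 13 14 15 16 17 18 19 20 21 22 23 24 25 26 27
G :  0  1  0  1  0  1  0  1  2  0  1  0  1  0  1  0  1  2  0  1  0  1  0  1  0  1  2  0

0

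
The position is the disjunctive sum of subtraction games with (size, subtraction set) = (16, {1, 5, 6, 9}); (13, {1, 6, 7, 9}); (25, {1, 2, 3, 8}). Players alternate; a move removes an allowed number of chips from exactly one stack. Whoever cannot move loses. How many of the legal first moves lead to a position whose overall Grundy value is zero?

Stack A, S = {1, 5, 6, 9}:
G(0) = 0
G(1) = mex{0} = 1
G(2) = mex{1} = 0
G(3) = mex{0} = 1
G(4) = mex{1} = 0
G(5) = mex{0,0} = 1
G(6) = mex{1,1,0} = 2
G(7) = mex{2,0,1} = 3
G(8) = mex{3,1,0} = 2
G(9) = mex{2,0,1,0} = 3
G(10) = mex{3,1,0,1} = 2
G(11) = mex{2,2,1,0} = 3
G(12) = mex{3,3,2,1} = 0
G(13) = mex{0,2,3,0} = 1
G(14) = mex{1,3,2,1} = 0
G(15) = mex{0,2,3,2} = 1
G(16) = mex{1,3,2,3} = 0
G_A(16) = 0.
Stack B, S = {1, 6, 7, 9}:
n :  0  1  2  3  4  5  6  7  8  9 10 11 12 13
G :  0  1  0  1  0  1  2  3  2  3  2  3  0  1
G_B(13) = 1.
Stack C, S = {1, 2, 3, 8}:
n :  0  1  2  3  4  5  6  7  8  9 10 11 12 13 14 15 16 17 18 19 20 21 22 23 24 25
G :  0  1  2  3  0  1  2  3  4  0  1  2  3  0  1  2  3  4  0  1  2  3  0  1  2  3
G_C(25) = 3.
Combined Grundy value = 0 ⊕ 1 ⊕ 3 = 2.
A winning move leaves total XOR = 0, i.e. changes one component's Grundy value g to g ⊕ X where X is the current total.
Stack A: need g' = 0⊕2 = 2. Options: 16−1→G=1, 16−5→G=3, 16−6→G=2, 16−9→G=3. Hits: 1.
Stack B: need g' = 1⊕2 = 3. Options: 13−1→G=0, 13−6→G=3, 13−7→G=2, 13−9→G=0. Hits: 1.
Stack C: need g' = 3⊕2 = 1. Options: 25−1→G=2, 25−2→G=1, 25−3→G=0, 25−8→G=4. Hits: 1.

3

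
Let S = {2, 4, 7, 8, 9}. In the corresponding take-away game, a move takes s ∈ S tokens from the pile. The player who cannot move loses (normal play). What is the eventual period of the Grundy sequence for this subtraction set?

G(0) = 0
G(1) = mex{} = 0
G(2) = mex{0} = 1
G(3) = mex{0} = 1
G(4) = mex{1,0} = 2
G(5) = mex{1,0} = 2
G(6) = mex{2,1} = 0
G(7) = mex{2,1,0} = 3
G(8) = mex{0,2,0,0} = 1
G(9) = mex{3,2,1,0,0} = 4
G(10) = mex{1,0,1,1,0} = 2
G(11) = mex{4,3,2,1,1} = 0
G(12) = mex{2,1,2,2,1} = 0
G(13) = mex{0,4,0,2,2} = 1
G(14) = mex{0,2,3,0,2} = 1
G(15) = mex{1,0,1,3,0} = 2
G(16) = mex{1,0,4,1,3} = 2
G(17) = mex{2,1,2,4,1} = 0
G(18) = mex{2,1,0,2,4} = 3
G(19) = mex{0,2,0,0,2} = 1
G(20) = mex{3,2,1,0,0} = 4
G(21) = mex{1,0,1,1,0} = 2
G(22) = mex{4,3,2,1,1} = 0
G(23) = mex{2,1,2,2,1} = 0
G(n+11) = G(n) holds for n = 0,…,8 (a full window of length max(S) = 9), so the sequence is purely periodic with period 11.

11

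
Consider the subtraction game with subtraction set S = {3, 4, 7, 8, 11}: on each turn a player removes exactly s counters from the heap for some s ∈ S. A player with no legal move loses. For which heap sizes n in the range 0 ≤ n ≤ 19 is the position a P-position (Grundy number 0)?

0, 1, 2, 14, 15, 16

G(0) = 0
G(1) = mex{} = 0
G(2) = mex{} = 0
G(3) = mex{0} = 1
G(4) = mex{0,0} = 1
G(5) = mex{0,0} = 1
G(6) = mex{1,0} = 2
G(7) = mex{1,1,0} = 2
G(8) = mex{1,1,0,0} = 2
G(9) = mex{2,1,0,0} = 3
G(10) = mex{2,2,1,0} = 3
G(11) = mex{2,2,1,1,0} = 3
G(12) = mex{3,2,1,1,0} = 4
G(13) = mex{3,3,2,1,0} = 4
G(14) = mex{3,3,2,2,1} = 0
G(15) = mex{4,3,2,2,1} = 0
G(16) = mex{4,4,3,2,1} = 0
G(17) = mex{0,4,3,3,2} = 1
G(18) = mex{0,0,3,3,2} = 1
G(19) = mex{0,0,4,3,2} = 1
P-positions are exactly the n with G(n) = 0.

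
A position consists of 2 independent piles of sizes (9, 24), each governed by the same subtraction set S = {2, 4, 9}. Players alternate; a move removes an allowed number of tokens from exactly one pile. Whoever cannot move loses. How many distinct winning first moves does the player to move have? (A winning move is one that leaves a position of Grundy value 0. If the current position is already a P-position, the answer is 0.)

4

All piles use S = {2, 4, 9}:
G(0) = 0
G(1) = mex{} = 0
G(2) = mex{0} = 1
G(3) = mex{0} = 1
G(4) = mex{1,0} = 2
G(5) = mex{1,0} = 2
G(6) = mex{2,1} = 0
G(7) = mex{2,1} = 0
G(8) = mex{0,2} = 1
G(9) = mex{0,2,0} = 1
G(10) = mex{1,0,0} = 2
G(11) = mex{1,0,1} = 2
G(12) = mex{2,1,1} = 0
G(13) = mex{2,1,2} = 0
G(14) = mex{0,2,2} = 1
G(15) = mex{0,2,0} = 1
G(16) = mex{1,0,0} = 2
G(17) = mex{1,0,1} = 2
G(18) = mex{2,1,1} = 0
G(19) = mex{2,1,2} = 0
G(20) = mex{0,2,2} = 1
G(21) = mex{0,2,0} = 1
G(22) = mex{1,0,0} = 2
G(23) = mex{1,0,1} = 2
G(24) = mex{2,1,1} = 0
Pile A: G(9) = 1.
Pile B: G(24) = 0.
Combined Grundy value = 1 ⊕ 0 = 1.
A winning move leaves total XOR = 0, i.e. changes one component's Grundy value g to g ⊕ X where X is the current total.
Pile A: need g' = 1⊕1 = 0. Options: 9−2→G=0, 9−4→G=2, 9−9→G=0. Hits: 2.
Pile B: need g' = 0⊕1 = 1. Options: 24−2→G=2, 24−4→G=1, 24−9→G=1. Hits: 2.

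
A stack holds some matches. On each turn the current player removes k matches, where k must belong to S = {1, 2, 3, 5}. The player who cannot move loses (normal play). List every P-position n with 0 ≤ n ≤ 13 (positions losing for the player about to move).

0, 4, 8, 12

n :  0  1  2  3  4  5  6  7  8  9 10 11 12 13
G :  0  1  2  3  0  1  2  3  0  1  2  3  0  1
P-positions are exactly the n with G(n) = 0.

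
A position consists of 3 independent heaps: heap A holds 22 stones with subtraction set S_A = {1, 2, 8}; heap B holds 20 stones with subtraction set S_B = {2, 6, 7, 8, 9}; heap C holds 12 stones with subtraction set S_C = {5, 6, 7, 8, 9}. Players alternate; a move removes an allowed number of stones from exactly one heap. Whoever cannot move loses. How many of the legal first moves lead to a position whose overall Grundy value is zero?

Heap A, S = {1, 2, 8}:
n :  0  1  2  3  4  5  6  7  8  9 10 11 12 13 14 15 16 17 18 19 20 21 22
G :  0  1  2  0  1  2  0  1  2  0  1  2  0  1  2  0  1  2  0  1  2  0  1
G_A(22) = 1.
Heap B, S = {2, 6, 7, 8, 9}:
G(0) = 0
G(1) = mex{} = 0
G(2) = mex{0} = 1
G(3) = mex{0} = 1
G(4) = mex{1} = 0
G(5) = mex{1} = 0
G(6) = mex{0,0} = 1
G(7) = mex{0,0,0} = 1
G(8) = mex{1,1,0,0} = 2
G(9) = mex{1,1,1,0,0} = 2
G(10) = mex{2,0,1,1,0} = 3
G(11) = mex{2,0,0,1,1} = 3
G(12) = mex{3,1,0,0,1} = 2
G(13) = mex{3,1,1,0,0} = 2
G(14) = mex{2,2,1,1,0} = 3
G(15) = mex{2,2,2,1,1} = 0
G(16) = mex{3,3,2,2,1} = 0
G(17) = mex{0,3,3,2,2} = 1
G(18) = mex{0,2,3,3,2} = 1
G(19) = mex{1,2,2,3,3} = 0
G(20) = mex{1,3,2,2,3} = 0
G_B(20) = 0.
Heap C, S = {5, 6, 7, 8, 9}:
n :  0  1  2  3  4  5  6  7  8  9 10 11 12
G :  0  0  0  0  0  1  1  1  1  1  2  2  2
G_C(12) = 2.
Combined Grundy value = 1 ⊕ 0 ⊕ 2 = 3.
A winning move leaves total XOR = 0, i.e. changes one component's Grundy value g to g ⊕ X where X is the current total.
Heap A: need g' = 1⊕3 = 2. Options: 22−1→G=0, 22−2→G=2, 22−8→G=2. Hits: 2.
Heap B: need g' = 0⊕3 = 3. Options: 20−2→G=1, 20−6→G=3, 20−7→G=2, 20−8→G=2, 20−9→G=3. Hits: 2.
Heap C: need g' = 2⊕3 = 1. Options: 12−5→G=1, 12−6→G=1, 12−7→G=1, 12−8→G=0, 12−9→G=0. Hits: 3.

7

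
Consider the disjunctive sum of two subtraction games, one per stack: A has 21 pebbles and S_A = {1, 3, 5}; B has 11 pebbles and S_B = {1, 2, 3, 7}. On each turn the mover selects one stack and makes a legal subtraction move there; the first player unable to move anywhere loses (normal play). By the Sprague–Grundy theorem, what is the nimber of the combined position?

Stack A, S = {1, 3, 5}:
G(0) = 0
G(1) = mex{0} = 1
G(2) = mex{1} = 0
G(3) = mex{0,0} = 1
G(4) = mex{1,1} = 0
G(5) = mex{0,0,0} = 1
G(6) = mex{1,1,1} = 0
G(7) = mex{0,0,0} = 1
G(8) = mex{1,1,1} = 0
G(9) = mex{0,0,0} = 1
G(10) = mex{1,1,1} = 0
G(11) = mex{0,0,0} = 1
G(12) = mex{1,1,1} = 0
G(13) = mex{0,0,0} = 1
G(14) = mex{1,1,1} = 0
G(15) = mex{0,0,0} = 1
G(16) = mex{1,1,1} = 0
G(17) = mex{0,0,0} = 1
G(18) = mex{1,1,1} = 0
G(19) = mex{0,0,0} = 1
G(20) = mex{1,1,1} = 0
G(21) = mex{0,0,0} = 1
G_A(21) = 1.
Stack B, S = {1, 2, 3, 7}:
n :  0  1  2  3  4  5  6  7  8  9 10 11
G :  0  1  2  3  0  1  2  3  0  1  2  3
G_B(11) = 3.
Combined Grundy value = 1 ⊕ 3 = 2.

2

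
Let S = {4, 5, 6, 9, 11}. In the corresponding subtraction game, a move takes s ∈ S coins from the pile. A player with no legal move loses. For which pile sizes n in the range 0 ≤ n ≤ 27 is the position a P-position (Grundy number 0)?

G(0) = 0
G(1) = mex{} = 0
G(2) = mex{} = 0
G(3) = mex{} = 0
G(4) = mex{0} = 1
G(5) = mex{0,0} = 1
G(6) = mex{0,0,0} = 1
G(7) = mex{0,0,0} = 1
G(8) = mex{1,0,0} = 2
G(9) = mex{1,1,0,0} = 2
G(10) = mex{1,1,1,0} = 2
G(11) = mex{1,1,1,0,0} = 2
G(12) = mex{2,1,1,0,0} = 3
G(13) = mex{2,2,1,1,0} = 3
G(14) = mex{2,2,2,1,0} = 3
G(15) = mex{2,2,2,1,1} = 0
G(16) = mex{3,2,2,1,1} = 0
G(17) = mex{3,3,2,2,1} = 0
G(18) = mex{3,3,3,2,1} = 0
G(19) = mex{0,3,3,2,2} = 1
G(20) = mex{0,0,3,2,2} = 1
G(21) = mex{0,0,0,3,2} = 1
G(22) = mex{0,0,0,3,2} = 1
G(23) = mex{1,0,0,3,3} = 2
G(24) = mex{1,1,0,0,3} = 2
G(25) = mex{1,1,1,0,3} = 2
G(26) = mex{1,1,1,0,0} = 2
G(27) = mex{2,1,1,0,0} = 3
P-positions are exactly the n with G(n) = 0.

0, 1, 2, 3, 15, 16, 17, 18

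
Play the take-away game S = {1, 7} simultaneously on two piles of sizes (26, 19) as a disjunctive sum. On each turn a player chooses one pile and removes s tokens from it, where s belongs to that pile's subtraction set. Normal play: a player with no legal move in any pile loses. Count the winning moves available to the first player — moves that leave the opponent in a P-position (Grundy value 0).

4

All piles use S = {1, 7}:
n :  0  1  2  3  4  5  6  7  8  9 10 11 12 13 14 15 16 17 18 19 20 21 22 23 24 25 26
G :  0  1  0  1  0  1  0  1  0  1  0  1  0  1  0  1  0  1  0  1  0  1  0  1  0  1  0
Pile A: G(26) = 0.
Pile B: G(19) = 1.
Combined Grundy value = 0 ⊕ 1 = 1.
A winning move leaves total XOR = 0, i.e. changes one component's Grundy value g to g ⊕ X where X is the current total.
Pile A: need g' = 0⊕1 = 1. Options: 26−1→G=1, 26−7→G=1. Hits: 2.
Pile B: need g' = 1⊕1 = 0. Options: 19−1→G=0, 19−7→G=0. Hits: 2.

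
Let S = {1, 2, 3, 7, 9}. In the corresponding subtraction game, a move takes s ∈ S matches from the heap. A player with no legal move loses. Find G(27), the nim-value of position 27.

G(0) = 0
G(1) = mex{0} = 1
G(2) = mex{1,0} = 2
G(3) = mex{2,1,0} = 3
G(4) = mex{3,2,1} = 0
G(5) = mex{0,3,2} = 1
G(6) = mex{1,0,3} = 2
G(7) = mex{2,1,0,0} = 3
G(8) = mex{3,2,1,1} = 0
G(9) = mex{0,3,2,2,0} = 1
G(10) = mex{1,0,3,3,1} = 2
G(11) = mex{2,1,0,0,2} = 3
G(12) = mex{3,2,1,1,3} = 0
G(13) = mex{0,3,2,2,0} = 1
G(14) = mex{1,0,3,3,1} = 2
G(15) = mex{2,1,0,0,2} = 3
G(16) = mex{3,2,1,1,3} = 0
G(17) = mex{0,3,2,2,0} = 1
G(18) = mex{1,0,3,3,1} = 2
G(19) = mex{2,1,0,0,2} = 3
G(20) = mex{3,2,1,1,3} = 0
G(21) = mex{0,3,2,2,0} = 1
G(22) = mex{1,0,3,3,1} = 2
G(23) = mex{2,1,0,0,2} = 3
G(24) = mex{3,2,1,1,3} = 0
G(25) = mex{0,3,2,2,0} = 1
G(26) = mex{1,0,3,3,1} = 2
G(27) = mex{2,1,0,0,2} = 3

3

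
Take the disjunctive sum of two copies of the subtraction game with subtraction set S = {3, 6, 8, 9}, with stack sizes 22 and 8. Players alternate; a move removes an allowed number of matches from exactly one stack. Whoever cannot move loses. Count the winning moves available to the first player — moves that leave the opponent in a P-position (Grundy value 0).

1

All stacks use S = {3, 6, 8, 9}:
G(0) = 0
G(1) = mex{} = 0
G(2) = mex{} = 0
G(3) = mex{0} = 1
G(4) = mex{0} = 1
G(5) = mex{0} = 1
G(6) = mex{1,0} = 2
G(7) = mex{1,0} = 2
G(8) = mex{1,0,0} = 2
G(9) = mex{2,1,0,0} = 3
G(10) = mex{2,1,0,0} = 3
G(11) = mex{2,1,1,0} = 3
G(12) = mex{3,2,1,1} = 0
G(13) = mex{3,2,1,1} = 0
G(14) = mex{3,2,2,1} = 0
G(15) = mex{0,3,2,2} = 1
G(16) = mex{0,3,2,2} = 1
G(17) = mex{0,3,3,2} = 1
G(18) = mex{1,0,3,3} = 2
G(19) = mex{1,0,3,3} = 2
G(20) = mex{1,0,0,3} = 2
G(21) = mex{2,1,0,0} = 3
G(22) = mex{2,1,0,0} = 3
Stack A: G(22) = 3.
Stack B: G(8) = 2.
Combined Grundy value = 3 ⊕ 2 = 1.
A winning move leaves total XOR = 0, i.e. changes one component's Grundy value g to g ⊕ X where X is the current total.
Stack A: need g' = 3⊕1 = 2. Options: 22−3→G=2, 22−6→G=1, 22−8→G=0, 22−9→G=0. Hits: 1.
Stack B: need g' = 2⊕1 = 3. Options: 8−3→G=1, 8−6→G=0, 8−8→G=0. Hits: 0.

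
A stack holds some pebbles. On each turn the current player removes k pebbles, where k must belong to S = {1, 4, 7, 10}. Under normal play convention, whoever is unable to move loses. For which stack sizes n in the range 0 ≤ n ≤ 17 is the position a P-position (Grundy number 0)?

G(0) = 0
G(1) = mex{0} = 1
G(2) = mex{1} = 0
G(3) = mex{0} = 1
G(4) = mex{1,0} = 2
G(5) = mex{2,1} = 0
G(6) = mex{0,0} = 1
G(7) = mex{1,1,0} = 2
G(8) = mex{2,2,1} = 0
G(9) = mex{0,0,0} = 1
G(10) = mex{1,1,1,0} = 2
G(11) = mex{2,2,2,1} = 0
G(12) = mex{0,0,0,0} = 1
G(13) = mex{1,1,1,1} = 0
G(14) = mex{0,2,2,2} = 1
G(15) = mex{1,0,0,0} = 2
G(16) = mex{2,1,1,1} = 0
G(17) = mex{0,0,2,2} = 1
P-positions are exactly the n with G(n) = 0.

0, 2, 5, 8, 11, 13, 16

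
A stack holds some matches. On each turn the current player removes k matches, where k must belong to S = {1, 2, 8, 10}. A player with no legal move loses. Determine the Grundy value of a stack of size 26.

n :  0  1  2  3  4  5  6  7  8  9 10 11 12 13 14 15 16 17 18 19 20 21 22 23 24 25 26
G :  0  1  2  0  1  2  0  1  2  0  1  2  0  1  2  0  1  2  0  1  2  0  1  2  0  1  2

2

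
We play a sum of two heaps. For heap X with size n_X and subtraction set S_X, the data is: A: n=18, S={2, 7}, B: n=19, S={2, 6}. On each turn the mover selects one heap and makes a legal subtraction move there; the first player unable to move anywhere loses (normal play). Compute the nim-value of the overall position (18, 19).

Heap A, S = {2, 7}:
G(0) = 0
G(1) = mex{} = 0
G(2) = mex{0} = 1
G(3) = mex{0} = 1
G(4) = mex{1} = 0
G(5) = mex{1} = 0
G(6) = mex{0} = 1
G(7) = mex{0,0} = 1
G(8) = mex{1,0} = 2
G(9) = mex{1,1} = 0
G(10) = mex{2,1} = 0
G(11) = mex{0,0} = 1
G(12) = mex{0,0} = 1
G(13) = mex{1,1} = 0
G(14) = mex{1,1} = 0
G(15) = mex{0,2} = 1
G(16) = mex{0,0} = 1
G(17) = mex{1,0} = 2
G(18) = mex{1,1} = 0
G_A(18) = 0.
Heap B, S = {2, 6}:
n :  0  1  2  3  4  5  6  7  8  9 10 11 12 13 14 15 16 17 18 19
G :  0  0  1  1  0  0  1  1  0  0  1  1  0  0  1  1  0  0  1  1
G_B(19) = 1.
Combined Grundy value = 0 ⊕ 1 = 1.

1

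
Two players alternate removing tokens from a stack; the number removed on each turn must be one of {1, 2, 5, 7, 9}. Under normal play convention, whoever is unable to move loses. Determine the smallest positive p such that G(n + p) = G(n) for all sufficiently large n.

G(0) = 0
G(1) = mex{0} = 1
G(2) = mex{1,0} = 2
G(3) = mex{2,1} = 0
G(4) = mex{0,2} = 1
G(5) = mex{1,0,0} = 2
G(6) = mex{2,1,1} = 0
G(7) = mex{0,2,2,0} = 1
G(8) = mex{1,0,0,1} = 2
G(9) = mex{2,1,1,2,0} = 3
G(10) = mex{3,2,2,0,1} = 4
G(11) = mex{4,3,0,1,2} = 5
G(12) = mex{5,4,1,2,0} = 3
G(13) = mex{3,5,2,0,1} = 4
G(14) = mex{4,3,3,1,2} = 0
G(15) = mex{0,4,4,2,0} = 1
G(16) = mex{1,0,5,3,1} = 2
G(17) = mex{2,1,3,4,2} = 0
G(18) = mex{0,2,4,5,3} = 1
G(19) = mex{1,0,0,3,4} = 2
G(20) = mex{2,1,1,4,5} = 0
G(21) = mex{0,2,2,0,3} = 1
G(22) = mex{1,0,0,1,4} = 2
G(23) = mex{2,1,1,2,0} = 3
G(24) = mex{3,2,2,0,1} = 4
G(25) = mex{4,3,0,1,2} = 5
G(26) = mex{5,4,1,2,0} = 3
G(27) = mex{3,5,2,0,1} = 4
G(28) = mex{4,3,3,1,2} = 0
G(29) = mex{0,4,4,2,0} = 1
G(n+14) = G(n) holds for n = 0,…,8 (a full window of length max(S) = 9), so the sequence is purely periodic with period 14.

14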